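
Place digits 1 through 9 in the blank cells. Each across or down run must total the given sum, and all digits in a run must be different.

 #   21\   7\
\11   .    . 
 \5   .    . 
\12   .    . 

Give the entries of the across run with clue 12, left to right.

8 4

7 in 3 cells must be {1,2,4}.
The 5 across and the 21 down share only 4, so R2C1 = 4.
R2C2 = 5 − 4 = 1 completes the 5 across.
Given what's placed, R3C2 must be 4 to fit the 12 across and 7 down.
R1C2 = 7 − 5 = 2 completes the 7 down.
R3C1 = 12 − 4 = 8 completes the 12 across.
R1C1 = 11 − 2 = 9 completes the 11 across.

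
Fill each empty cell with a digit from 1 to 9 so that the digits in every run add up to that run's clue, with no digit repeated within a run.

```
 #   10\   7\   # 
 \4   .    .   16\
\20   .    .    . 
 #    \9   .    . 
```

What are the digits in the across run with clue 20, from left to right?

7 4 9

4 in 2 cells must be {1,3}; 7 in 3 cells must be {1,2,4}; 16 in 2 cells must be {7,9}.
The 4 across and the 7 down share only 1, so R1C2 = 1.
R2C2 = 4: the only remaining digit allowed by both the 20 across and the 7 down.
R3C2 = 7 − 5 = 2 completes the 7 down.
R3C3 = 9 − 2 = 7 completes the 9 across.
R1C1 = 4 − 1 = 3 completes the 4 across.
R2C1 = 10 − 3 = 7 completes the 10 down.
R2C3 = 20 − 11 = 9 completes the 20 across.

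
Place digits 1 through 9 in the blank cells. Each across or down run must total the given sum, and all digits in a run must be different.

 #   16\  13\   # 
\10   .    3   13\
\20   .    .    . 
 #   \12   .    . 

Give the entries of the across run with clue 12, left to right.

16 in 2 cells must be {7,9}.
R1C1 = 10 − 3 = 7 completes the 10 across.
R2C1 = 16 − 7 = 9 completes the 16 down.
No cell is forced outright now. R3C2 can only be 4 or 8 or 9 (the digits allowed by both its 12 across and its 13 down). If R3C2 = 8: then R2C2 would have to be in {3,4,5,6,7,8} for the 20 across but in {2} for the 13 down — contradiction. If R3C2 = 9: then R2C2 would have to be in {3,4,5,6,7,8} for the 20 across but in {1} for the 13 down — contradiction. So R3C2 = 4.
R2C2 = 13 − 7 = 6 completes the 13 down.
R2C3 = 20 − 15 = 5 completes the 20 across.
R3C3 = 12 − 4 = 8 completes the 12 across.

4, 8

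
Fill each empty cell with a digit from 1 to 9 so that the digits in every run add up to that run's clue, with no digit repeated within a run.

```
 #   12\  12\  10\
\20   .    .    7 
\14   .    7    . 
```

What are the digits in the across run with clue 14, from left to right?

R1C2 = 12 − 7 = 5 completes the 12 down.
R2C3 = 10 − 7 = 3 completes the 10 down.
R1C1 = 20 − 12 = 8 completes the 20 across.
R2C1 = 14 − 10 = 4 completes the 14 across.

4 7 3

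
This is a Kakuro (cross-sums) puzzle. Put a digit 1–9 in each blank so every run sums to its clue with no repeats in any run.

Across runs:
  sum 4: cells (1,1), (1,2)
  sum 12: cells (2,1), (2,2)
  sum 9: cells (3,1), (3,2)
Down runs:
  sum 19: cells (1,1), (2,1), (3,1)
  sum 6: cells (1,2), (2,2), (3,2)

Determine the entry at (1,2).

1

4 in 2 cells must be {1,3}; 6 in 3 cells must be {1,2,3}.
The 4 across and the 19 down share only 3, so (1,1) = 3.
(1,2) = 4 − 3 = 1 completes the 4 across.
Given what's placed, (2,2) must be 3 to fit the 12 across and 6 down.
(3,1) = 7: the only remaining digit allowed by both the 9 across and the 19 down.
(3,2) = 9 − 7 = 2 completes the 9 across.
(2,1) = 12 − 3 = 9 completes the 12 across.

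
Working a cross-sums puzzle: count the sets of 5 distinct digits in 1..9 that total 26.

11

5 distinct digits from 1–9 sum between 15 and 35.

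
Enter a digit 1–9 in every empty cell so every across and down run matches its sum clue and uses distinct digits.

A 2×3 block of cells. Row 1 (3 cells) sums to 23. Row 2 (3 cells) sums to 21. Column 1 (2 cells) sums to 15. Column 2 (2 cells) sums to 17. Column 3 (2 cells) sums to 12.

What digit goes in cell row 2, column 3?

4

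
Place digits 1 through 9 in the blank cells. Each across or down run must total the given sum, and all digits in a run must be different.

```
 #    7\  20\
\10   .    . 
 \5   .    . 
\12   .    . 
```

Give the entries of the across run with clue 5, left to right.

7 in 3 cells must be {1,2,4}.
The 12 across and the 7 down share only 4, so R3C1 = 4.
R3C2 = 12 − 4 = 8 completes the 12 across.
Given what's placed, R2C2 must be 3 to fit the 5 across and 20 down.
R1C2 = 20 − 11 = 9 completes the 20 down.
R2C1 = 5 − 3 = 2 completes the 5 across.
R1C1 = 10 − 9 = 1 completes the 10 across.

2, 3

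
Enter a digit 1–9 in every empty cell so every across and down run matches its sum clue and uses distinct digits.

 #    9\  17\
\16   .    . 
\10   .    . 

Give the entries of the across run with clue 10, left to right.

16 in 2 cells must be {7,9}; 17 in 2 cells must be {8,9}.
The 16 across and the 9 down share only 7, so R1C1 = 7.
R1C2 = 16 − 7 = 9 completes the 16 across.
R2C1 = 9 − 7 = 2 completes the 9 down.
R2C2 = 10 − 2 = 8 completes the 10 across.

2, 8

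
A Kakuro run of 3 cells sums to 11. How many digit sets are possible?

3 distinct digits from 1–9 sum between 6 and 24.
Enumerating: {1,2,8}, {1,3,7}, {1,4,6}, {2,3,6}, {2,4,5}.

5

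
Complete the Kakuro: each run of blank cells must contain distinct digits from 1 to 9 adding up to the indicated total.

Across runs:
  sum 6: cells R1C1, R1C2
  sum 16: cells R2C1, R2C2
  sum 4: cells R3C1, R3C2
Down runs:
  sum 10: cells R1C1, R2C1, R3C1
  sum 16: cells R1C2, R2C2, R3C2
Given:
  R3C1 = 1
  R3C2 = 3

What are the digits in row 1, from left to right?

2 4

16 in 2 cells must be {7,9}; 4 in 2 cells must be {1,3}.
Given what's placed, R2C1 must be 7 to fit the 16 across and 10 down.
R2C2 = 16 − 7 = 9 completes the 16 across.
R1C1 = 10 − 8 = 2 completes the 10 down.
R1C2 = 6 − 2 = 4 completes the 6 across.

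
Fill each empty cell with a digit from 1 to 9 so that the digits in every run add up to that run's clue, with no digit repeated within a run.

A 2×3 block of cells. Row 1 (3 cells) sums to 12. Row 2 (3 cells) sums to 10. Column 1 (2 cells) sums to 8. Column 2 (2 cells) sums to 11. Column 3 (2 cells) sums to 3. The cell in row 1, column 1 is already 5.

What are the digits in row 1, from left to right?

5, 6, 1

3 in 2 cells must be {1,2}.
Given what's placed, (1,3) must be 1 to fit the 12 across and 3 down.
(2,1) = 8 − 5 = 3 completes the 8 down.
(2,3) = 3 − 1 = 2 completes the 3 down.
(1,2) = 12 − 6 = 6 completes the 12 across.
(2,2) = 10 − 5 = 5 completes the 10 across.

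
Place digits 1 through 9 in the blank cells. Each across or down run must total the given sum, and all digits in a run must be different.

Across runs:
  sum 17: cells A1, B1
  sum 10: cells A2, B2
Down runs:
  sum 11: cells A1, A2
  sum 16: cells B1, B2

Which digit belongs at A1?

8

17 in 2 cells must be {8,9}; 16 in 2 cells must be {7,9}.
The 17 across and the 16 down share only 9, so B1 = 9.
B2 = 16 − 9 = 7 completes the 16 down.
A1 = 17 − 9 = 8 completes the 17 across.
A2 = 10 − 7 = 3 completes the 10 across.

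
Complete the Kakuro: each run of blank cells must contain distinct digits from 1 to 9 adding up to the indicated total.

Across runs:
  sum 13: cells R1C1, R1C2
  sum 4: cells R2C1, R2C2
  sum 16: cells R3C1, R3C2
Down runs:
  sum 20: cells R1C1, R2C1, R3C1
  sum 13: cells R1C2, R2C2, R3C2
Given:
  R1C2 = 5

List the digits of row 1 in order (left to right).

4 in 2 cells must be {1,3}; 16 in 2 cells must be {7,9}.
R1C1 = 13 − 5 = 8 completes the 13 across.
Given what's placed, R2C1 must be 3 to fit the 4 across and 20 down.
R2C2 = 4 − 3 = 1 completes the 4 across.
R3C1 = 20 − 11 = 9 completes the 20 down.
R3C2 = 16 − 9 = 7 completes the 16 across.

8 5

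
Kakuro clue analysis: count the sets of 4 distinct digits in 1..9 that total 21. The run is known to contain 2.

4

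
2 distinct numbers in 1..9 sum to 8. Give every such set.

2 distinct digits from 1–9 sum between 3 and 17.

{1,7}; {2,6}; {3,5}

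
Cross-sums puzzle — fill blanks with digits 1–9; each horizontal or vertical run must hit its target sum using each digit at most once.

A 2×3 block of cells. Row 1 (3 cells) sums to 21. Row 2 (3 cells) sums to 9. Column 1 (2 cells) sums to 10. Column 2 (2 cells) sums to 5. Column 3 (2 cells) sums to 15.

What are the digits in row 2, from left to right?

The 21 across and the 5 down share only 4, so (1,2) = 4.
(2,2) = 5 − 4 = 1 completes the 5 down.
Given what's placed, (2,3) must be 6 to fit the 9 across and 15 down.
(1,3) = 15 − 6 = 9 completes the 15 down.
(2,1) = 9 − 7 = 2 completes the 9 across.
(1,1) = 21 − 13 = 8 completes the 21 across.

2, 1, 6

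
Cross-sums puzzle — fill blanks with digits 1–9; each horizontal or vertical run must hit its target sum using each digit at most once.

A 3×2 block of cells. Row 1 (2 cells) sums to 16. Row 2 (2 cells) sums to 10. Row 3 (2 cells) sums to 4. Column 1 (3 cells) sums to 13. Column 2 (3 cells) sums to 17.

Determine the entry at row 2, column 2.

16 in 2 cells must be {7,9}; 4 in 2 cells must be {1,3}.
Nothing is forced directly, so branch on (3,2), whose candidates are 1 or 3. If (3,2) = 3: that forces (1,2) = 9, after which (2,2) would have to be in {1,2,3,4,6,7,8,9} for the 10 across but in {5} for the 17 down — contradiction. So (3,2) = 1.
(3,1) = 4 − 1 = 3 completes the 4 across.
Given what's placed, (1,1) must be 9 to fit the 16 across and 13 down.
(1,2) = 16 − 9 = 7 completes the 16 across.
(2,1) = 13 − 12 = 1 completes the 13 down.
(2,2) = 10 − 1 = 9 completes the 10 across.

9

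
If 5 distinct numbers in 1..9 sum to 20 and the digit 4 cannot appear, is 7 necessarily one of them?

No

Counterexample: {1,2,3,5,9} sums to 20 under that restriction without using 7.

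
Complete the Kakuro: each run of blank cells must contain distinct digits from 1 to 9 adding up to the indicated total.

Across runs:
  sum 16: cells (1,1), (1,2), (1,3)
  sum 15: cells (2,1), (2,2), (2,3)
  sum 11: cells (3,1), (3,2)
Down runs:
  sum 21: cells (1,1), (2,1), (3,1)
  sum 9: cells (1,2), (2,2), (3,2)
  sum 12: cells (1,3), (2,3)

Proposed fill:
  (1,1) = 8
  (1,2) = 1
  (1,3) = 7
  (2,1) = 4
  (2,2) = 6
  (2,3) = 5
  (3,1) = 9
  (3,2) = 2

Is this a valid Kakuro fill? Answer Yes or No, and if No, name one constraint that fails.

Yes

Across: 8+1+7=16; 4+6+5=15; 9+2=11. Down: 8+4+9=21; 1+6+2=9; 7+5=12. No digit repeats within any run.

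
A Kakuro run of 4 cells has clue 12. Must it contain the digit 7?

No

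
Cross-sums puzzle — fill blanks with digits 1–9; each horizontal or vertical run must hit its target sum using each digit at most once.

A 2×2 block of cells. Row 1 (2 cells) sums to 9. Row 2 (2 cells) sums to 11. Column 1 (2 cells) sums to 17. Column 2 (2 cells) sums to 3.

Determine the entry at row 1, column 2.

1

17 in 2 cells must be {8,9}; 3 in 2 cells must be {1,2}.
The 9 across and the 17 down share only 8, so (1,1) = 8.
(1,2) = 9 − 8 = 1 completes the 9 across.
(2,1) = 17 − 8 = 9 completes the 17 down.
(2,2) = 11 − 9 = 2 completes the 11 across.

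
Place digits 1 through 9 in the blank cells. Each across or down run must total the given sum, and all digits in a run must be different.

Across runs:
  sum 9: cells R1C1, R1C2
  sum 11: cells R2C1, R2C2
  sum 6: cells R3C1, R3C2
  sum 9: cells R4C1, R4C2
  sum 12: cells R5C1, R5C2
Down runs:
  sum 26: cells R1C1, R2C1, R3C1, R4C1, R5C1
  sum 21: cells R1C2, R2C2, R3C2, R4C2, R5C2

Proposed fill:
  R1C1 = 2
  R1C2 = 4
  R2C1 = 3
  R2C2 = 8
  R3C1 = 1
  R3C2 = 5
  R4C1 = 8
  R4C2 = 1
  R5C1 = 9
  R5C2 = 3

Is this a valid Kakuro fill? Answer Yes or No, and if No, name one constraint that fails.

No — the across run R1C1–R1C2 sums to 6, not 9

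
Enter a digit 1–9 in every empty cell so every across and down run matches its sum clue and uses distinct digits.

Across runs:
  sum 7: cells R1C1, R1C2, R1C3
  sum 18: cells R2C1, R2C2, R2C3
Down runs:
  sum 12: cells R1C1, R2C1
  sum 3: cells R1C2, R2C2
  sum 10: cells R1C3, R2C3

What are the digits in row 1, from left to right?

7 in 3 cells must be {1,2,4}; 3 in 2 cells must be {1,2}.
The 7 across and the 12 down share only 4, so R1C1 = 4.
R2C1 = 12 − 4 = 8 completes the 12 down.
Given what's placed, R2C2 must be 1 to fit the 18 across and 3 down.
R2C3 = 18 − 9 = 9 completes the 18 across.
R1C2 = 3 − 1 = 2 completes the 3 down.
R1C3 = 7 − 6 = 1 completes the 7 across.

4 2 1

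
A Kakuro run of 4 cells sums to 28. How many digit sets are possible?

2

4 distinct digits from 1–9 sum between 10 and 30.
Enumerating: {4,7,8,9}, {5,6,8,9}.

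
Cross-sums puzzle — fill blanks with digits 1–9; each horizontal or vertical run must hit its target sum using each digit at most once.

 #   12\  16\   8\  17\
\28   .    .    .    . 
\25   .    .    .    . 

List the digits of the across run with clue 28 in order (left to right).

4 9 7 8

16 in 2 cells must be {7,9}; 17 in 2 cells must be {8,9}.
Nothing is forced directly, so branch on R1C2, whose candidates are 7 or 9. If R1C2 = 7: then R1C3 would have to be in {4,8,9} for the 28 across but in {1,2,3,5,6,7} for the 8 down — contradiction. So R1C2 = 9.
Given what's placed, R1C4 must be 8 to fit the 28 across and 17 down.
R2C2 = 16 − 9 = 7 completes the 16 down.
R2C4 = 17 − 8 = 9 completes the 17 down.
No cell is forced outright now. R1C1 can only be 4 or 5 or 7 (the digits allowed by both its 28 across and its 12 down). If R1C1 = 5: that forces R1C3 = 6, after which R2C1 would have to be in {1,3,4,5,6,8} for the 25 across but in {7} for the 12 down — contradiction. If R1C1 = 7: then R1C3 would have to be in {4} for the 28 across but in {1,2,3,5,6,7} for the 8 down — contradiction. So R1C1 = 4.
R1C3 = 28 − 21 = 7 completes the 28 across.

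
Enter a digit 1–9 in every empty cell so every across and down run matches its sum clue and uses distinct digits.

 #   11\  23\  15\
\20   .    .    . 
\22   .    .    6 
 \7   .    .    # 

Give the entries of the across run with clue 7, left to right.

1 6

23 in 3 cells must be {6,8,9}.
R1C3 = 15 − 6 = 9 completes the 15 down.
Given what's placed, R2C1 must be 7 to fit the 22 across and 11 down.
R2C2 = 22 − 13 = 9 completes the 22 across.
Given what's placed, R3C2 must be 6 to fit the 7 across and 23 down.
Given what's placed, R1C1 must be 3 to fit the 20 across and 11 down.
R1C2 = 20 − 12 = 8 completes the 20 across.
R3C1 = 7 − 6 = 1 completes the 7 across.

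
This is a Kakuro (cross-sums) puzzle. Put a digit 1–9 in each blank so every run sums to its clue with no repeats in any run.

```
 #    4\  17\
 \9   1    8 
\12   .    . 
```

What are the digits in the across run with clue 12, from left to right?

3 9

4 in 2 cells must be {1,3}; 17 in 2 cells must be {8,9}.
R2C1 = 4 − 1 = 3 completes the 4 down.
R2C2 = 12 − 3 = 9 completes the 12 across.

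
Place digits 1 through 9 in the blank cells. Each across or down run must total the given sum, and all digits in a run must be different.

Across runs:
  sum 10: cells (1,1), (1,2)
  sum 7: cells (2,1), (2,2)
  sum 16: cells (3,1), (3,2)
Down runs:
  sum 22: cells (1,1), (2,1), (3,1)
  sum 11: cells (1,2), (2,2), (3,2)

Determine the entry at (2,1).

16 in 2 cells must be {7,9}.
The 16 across and the 11 down share only 7, so (3,2) = 7.
(3,1) = 16 − 7 = 9 completes the 16 across.
Nothing is forced directly, so branch on (1,2), whose candidates are 1 or 3. If (1,2) = 1: then (1,1) would have to be in {9} for the 10 across but in {5,6,7,8} for the 22 down — contradiction. So (1,2) = 3.
(1,1) = 10 − 3 = 7 completes the 10 across.
(2,1) = 22 − 16 = 6 completes the 22 down.
(2,2) = 7 − 6 = 1 completes the 7 across.

6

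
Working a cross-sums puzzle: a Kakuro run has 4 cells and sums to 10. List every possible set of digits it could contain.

4 distinct digits from 1–9 sum between 10 and 30.
Only one set works: {1,2,3,4}.

{1,2,3,4}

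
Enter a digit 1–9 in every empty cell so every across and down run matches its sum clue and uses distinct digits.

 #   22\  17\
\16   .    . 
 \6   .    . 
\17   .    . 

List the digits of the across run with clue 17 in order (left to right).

8 9

16 in 2 cells must be {7,9}; 17 in 2 cells must be {8,9}.
The 6 across and the 22 down share only 5, so R2C1 = 5.
R2C2 = 6 − 5 = 1 completes the 6 across.
Given what's placed, R3C2 must be 9 to fit the 17 across and 17 down.
R1C1 = 9: the only remaining digit allowed by both the 16 across and the 22 down.
R1C2 = 16 − 9 = 7 completes the 16 across.
R3C1 = 17 − 9 = 8 completes the 17 across.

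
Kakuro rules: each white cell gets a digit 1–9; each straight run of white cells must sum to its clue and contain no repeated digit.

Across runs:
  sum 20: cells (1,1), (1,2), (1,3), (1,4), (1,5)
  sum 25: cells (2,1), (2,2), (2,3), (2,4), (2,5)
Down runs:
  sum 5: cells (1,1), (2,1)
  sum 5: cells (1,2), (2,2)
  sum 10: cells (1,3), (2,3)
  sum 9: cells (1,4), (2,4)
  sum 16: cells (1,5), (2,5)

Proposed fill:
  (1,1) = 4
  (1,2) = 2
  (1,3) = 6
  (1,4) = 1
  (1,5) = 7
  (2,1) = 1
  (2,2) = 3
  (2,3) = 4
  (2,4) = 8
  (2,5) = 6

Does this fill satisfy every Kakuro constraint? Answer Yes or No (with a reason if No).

No — the across run (2,1)–(2,5) sums to 22, not 25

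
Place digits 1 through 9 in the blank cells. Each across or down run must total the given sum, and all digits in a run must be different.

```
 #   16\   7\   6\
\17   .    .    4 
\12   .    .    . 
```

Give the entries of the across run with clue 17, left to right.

7, 6, 4

16 in 2 cells must be {7,9}.
R1C1 = 7: the only remaining digit allowed by both the 17 across and the 16 down.
R1C2 = 17 − 11 = 6 completes the 17 across.
R2C1 = 16 − 7 = 9 completes the 16 down.
R2C2 = 7 − 6 = 1 completes the 7 down.
R2C3 = 12 − 10 = 2 completes the 12 across.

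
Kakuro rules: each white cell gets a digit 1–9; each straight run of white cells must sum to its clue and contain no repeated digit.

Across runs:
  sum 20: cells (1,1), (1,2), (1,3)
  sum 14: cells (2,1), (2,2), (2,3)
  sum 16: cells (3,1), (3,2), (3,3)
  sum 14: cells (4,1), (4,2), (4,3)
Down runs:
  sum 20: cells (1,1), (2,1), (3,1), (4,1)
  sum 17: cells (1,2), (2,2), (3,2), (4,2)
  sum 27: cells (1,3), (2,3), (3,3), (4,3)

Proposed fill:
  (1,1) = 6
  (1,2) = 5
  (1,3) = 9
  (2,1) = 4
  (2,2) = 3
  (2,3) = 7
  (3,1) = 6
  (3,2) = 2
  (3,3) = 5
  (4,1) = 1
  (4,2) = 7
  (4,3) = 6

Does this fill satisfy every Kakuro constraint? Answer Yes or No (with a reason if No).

No — the down run (1,1)–(4,1) sums to 17, not 20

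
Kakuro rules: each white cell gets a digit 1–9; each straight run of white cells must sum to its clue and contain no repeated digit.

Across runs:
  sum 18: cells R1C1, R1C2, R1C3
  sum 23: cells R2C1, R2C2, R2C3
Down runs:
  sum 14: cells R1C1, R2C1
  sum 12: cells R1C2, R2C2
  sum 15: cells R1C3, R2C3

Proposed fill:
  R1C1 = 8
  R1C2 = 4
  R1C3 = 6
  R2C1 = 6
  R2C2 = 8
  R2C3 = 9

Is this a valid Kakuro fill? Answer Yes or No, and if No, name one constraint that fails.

Yes

Across: 8+4+6=18; 6+8+9=23. Down: 8+6=14; 4+8=12; 6+9=15. No digit repeats within any run.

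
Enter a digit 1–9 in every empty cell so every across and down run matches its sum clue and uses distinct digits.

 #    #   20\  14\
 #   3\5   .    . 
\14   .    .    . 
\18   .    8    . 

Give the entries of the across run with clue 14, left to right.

2, 9, 3

3 in 2 cells must be {1,2}.
R1C2 = 3: the only remaining digit allowed by both the 5 across and the 20 down.
R1C3 = 5 − 3 = 2 completes the 5 across.
R2C2 = 20 − 11 = 9 completes the 20 down.
Given what's placed, R3C1 must be 1 to fit the 18 across and 3 down.
R3C3 = 18 − 9 = 9 completes the 18 across.
R2C1 = 3 − 1 = 2 completes the 3 down.
R2C3 = 14 − 11 = 3 completes the 14 across.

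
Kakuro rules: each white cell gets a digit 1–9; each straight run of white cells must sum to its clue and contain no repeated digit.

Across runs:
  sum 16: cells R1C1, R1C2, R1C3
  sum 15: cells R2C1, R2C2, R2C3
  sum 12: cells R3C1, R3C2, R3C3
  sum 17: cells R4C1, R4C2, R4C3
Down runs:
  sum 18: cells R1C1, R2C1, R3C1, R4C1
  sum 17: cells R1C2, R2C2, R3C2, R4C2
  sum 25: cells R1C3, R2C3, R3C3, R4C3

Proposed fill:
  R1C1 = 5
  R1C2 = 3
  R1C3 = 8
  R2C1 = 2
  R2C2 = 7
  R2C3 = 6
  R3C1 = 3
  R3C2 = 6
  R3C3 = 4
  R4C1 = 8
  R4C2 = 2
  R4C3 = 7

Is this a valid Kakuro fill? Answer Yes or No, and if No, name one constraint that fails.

No — the across run R3C1–R3C3 sums to 13, not 12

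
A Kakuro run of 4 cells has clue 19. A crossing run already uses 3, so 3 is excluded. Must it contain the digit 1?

Counterexample: {2,4,5,8} sums to 19 under that restriction without using 1.

No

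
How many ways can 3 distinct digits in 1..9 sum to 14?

3 distinct digits from 1–9 sum between 6 and 24.

8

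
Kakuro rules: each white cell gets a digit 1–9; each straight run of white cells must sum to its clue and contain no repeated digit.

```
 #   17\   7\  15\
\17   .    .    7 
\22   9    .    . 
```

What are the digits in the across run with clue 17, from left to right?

17 in 2 cells must be {8,9}.
R1C1 = 17 − 9 = 8 completes the 17 down.
R1C2 = 17 − 15 = 2 completes the 17 across.
R2C2 = 7 − 2 = 5 completes the 7 down.
R2C3 = 22 − 14 = 8 completes the 22 across.

8 2 7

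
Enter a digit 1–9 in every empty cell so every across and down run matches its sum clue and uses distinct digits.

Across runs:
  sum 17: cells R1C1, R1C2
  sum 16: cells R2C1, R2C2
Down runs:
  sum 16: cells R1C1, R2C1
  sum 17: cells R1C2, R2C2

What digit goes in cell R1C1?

9

17 in 2 cells must be {8,9}; 16 in 2 cells must be {7,9}.
The 17 across and the 16 down share only 9, so R1C1 = 9.
R1C2 = 17 − 9 = 8 completes the 17 across.
R2C1 = 16 − 9 = 7 completes the 16 down.
R2C2 = 16 − 7 = 9 completes the 16 across.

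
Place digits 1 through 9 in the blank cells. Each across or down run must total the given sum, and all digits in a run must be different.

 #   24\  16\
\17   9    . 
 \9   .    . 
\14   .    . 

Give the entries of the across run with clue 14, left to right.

17 in 2 cells must be {8,9}; 24 in 3 cells must be {7,8,9}.
R1C2 = 17 − 9 = 8 completes the 17 across.
Given what's placed, R3C1 must be 8 to fit the 14 across and 24 down.
R3C2 = 14 − 8 = 6 completes the 14 across.
R2C1 = 24 − 17 = 7 completes the 24 down.
R2C2 = 9 − 7 = 2 completes the 9 across.

8, 6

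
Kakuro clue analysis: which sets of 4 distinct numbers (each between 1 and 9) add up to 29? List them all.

4 distinct digits from 1–9 sum between 10 and 30.
Only one set works: {5,7,8,9}.

{5,7,8,9}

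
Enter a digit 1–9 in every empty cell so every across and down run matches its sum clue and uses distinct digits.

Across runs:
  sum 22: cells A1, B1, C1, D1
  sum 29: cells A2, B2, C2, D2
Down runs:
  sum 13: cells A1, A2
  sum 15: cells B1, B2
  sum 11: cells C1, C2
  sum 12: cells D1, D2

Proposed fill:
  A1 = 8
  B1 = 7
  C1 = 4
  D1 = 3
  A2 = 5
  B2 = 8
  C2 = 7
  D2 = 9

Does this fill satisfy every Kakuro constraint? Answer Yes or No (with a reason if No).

Across: 8+7+4+3=22; 5+8+7+9=29. Down: 8+5=13; 7+8=15; 4+7=11; 3+9=12. No digit repeats within any run.

Yes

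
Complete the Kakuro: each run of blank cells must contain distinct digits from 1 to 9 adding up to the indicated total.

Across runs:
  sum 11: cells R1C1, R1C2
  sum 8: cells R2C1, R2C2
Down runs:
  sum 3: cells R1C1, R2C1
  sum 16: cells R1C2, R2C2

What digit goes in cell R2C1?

1

3 in 2 cells must be {1,2}; 16 in 2 cells must be {7,9}.
The 11 across and the 3 down share only 2, so R1C1 = 2.
R1C2 = 11 − 2 = 9 completes the 11 across.
R2C1 = 3 − 2 = 1 completes the 3 down.
R2C2 = 8 − 1 = 7 completes the 8 across.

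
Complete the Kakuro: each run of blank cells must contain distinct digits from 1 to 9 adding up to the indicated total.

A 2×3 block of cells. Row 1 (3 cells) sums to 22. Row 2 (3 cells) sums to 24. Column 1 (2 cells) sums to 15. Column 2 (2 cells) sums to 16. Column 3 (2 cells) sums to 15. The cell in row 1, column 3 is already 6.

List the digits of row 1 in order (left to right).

24 in 3 cells must be {7,8,9}; 16 in 2 cells must be {7,9}.
(2,3) = 15 − 6 = 9 completes the 15 down.
Given what's placed, (2,2) must be 7 to fit the 24 across and 16 down.
(1,2) = 16 − 7 = 9 completes the 16 down.
(2,1) = 24 − 16 = 8 completes the 24 across.
(1,1) = 22 − 15 = 7 completes the 22 across.

7 9 6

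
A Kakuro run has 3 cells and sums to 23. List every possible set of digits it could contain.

3 distinct digits from 1–9 sum between 6 and 24.
Only one set works: {6,8,9}.

{6,8,9}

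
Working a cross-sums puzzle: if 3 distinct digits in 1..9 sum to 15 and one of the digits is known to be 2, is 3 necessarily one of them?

Counterexample: {2,4,9} sums to 15 under that restriction without using 3.

No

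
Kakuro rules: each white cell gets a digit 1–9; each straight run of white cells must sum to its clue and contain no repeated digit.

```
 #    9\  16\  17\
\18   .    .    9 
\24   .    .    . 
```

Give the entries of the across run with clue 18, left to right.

24 in 3 cells must be {7,8,9}; 16 in 2 cells must be {7,9}; 17 in 2 cells must be {8,9}.
Given what's placed, R1C2 must be 7 to fit the 18 across and 16 down.
R2C2 = 16 − 7 = 9 completes the 16 down.
R2C3 = 17 − 9 = 8 completes the 17 down.
R1C1 = 18 − 16 = 2 completes the 18 across.
R2C1 = 24 − 17 = 7 completes the 24 across.

2 7 9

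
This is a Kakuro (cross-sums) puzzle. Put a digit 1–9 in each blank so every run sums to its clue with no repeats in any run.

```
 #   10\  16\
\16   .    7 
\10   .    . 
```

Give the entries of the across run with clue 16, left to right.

9 7

16 in 2 cells must be {7,9}.
R1C1 = 16 − 7 = 9 completes the 16 across.
R2C1 = 10 − 9 = 1 completes the 10 down.
R2C2 = 10 − 1 = 9 completes the 10 across.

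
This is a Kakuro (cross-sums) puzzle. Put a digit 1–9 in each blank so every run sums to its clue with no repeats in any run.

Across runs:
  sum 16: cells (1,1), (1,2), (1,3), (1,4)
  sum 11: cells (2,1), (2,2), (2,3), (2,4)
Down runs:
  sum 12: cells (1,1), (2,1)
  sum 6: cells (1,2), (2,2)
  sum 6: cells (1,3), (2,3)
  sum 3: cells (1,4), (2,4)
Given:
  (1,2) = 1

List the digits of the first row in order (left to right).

9, 1, 4, 2

11 in 4 cells must be {1,2,3,5}; 3 in 2 cells must be {1,2}.
Given what's placed, (1,4) must be 2 to fit the 16 across and 3 down.
(2,2) = 6 − 1 = 5 completes the 6 down.
(2,4) = 3 − 2 = 1 completes the 3 down.
(2,1) = 3: the only remaining digit allowed by both the 11 across and the 12 down.
(2,3) = 11 − 9 = 2 completes the 11 across.
(1,1) = 12 − 3 = 9 completes the 12 down.
(1,3) = 16 − 12 = 4 completes the 16 across.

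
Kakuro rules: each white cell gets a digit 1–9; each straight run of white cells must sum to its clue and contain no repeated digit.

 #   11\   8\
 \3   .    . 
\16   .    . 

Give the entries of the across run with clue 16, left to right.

9 7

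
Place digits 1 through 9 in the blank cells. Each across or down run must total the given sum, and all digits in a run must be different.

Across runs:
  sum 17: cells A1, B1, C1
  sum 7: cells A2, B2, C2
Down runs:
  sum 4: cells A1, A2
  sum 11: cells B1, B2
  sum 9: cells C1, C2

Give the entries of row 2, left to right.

7 in 3 cells must be {1,2,4}; 4 in 2 cells must be {1,3}.
The 7 across and the 4 down share only 1, so A2 = 1.
A1 = 4 − 1 = 3 completes the 4 down.
Nothing is forced directly, so branch on B2, whose candidates are 2 or 4. If B2 = 4: then B1 would have to be in {5,6,8,9} for the 17 across but in {7} for the 11 down — contradiction. So B2 = 2.
B1 = 11 − 2 = 9 completes the 11 down.
C1 = 17 − 12 = 5 completes the 17 across.
C2 = 7 − 3 = 4 completes the 7 across.

1 2 4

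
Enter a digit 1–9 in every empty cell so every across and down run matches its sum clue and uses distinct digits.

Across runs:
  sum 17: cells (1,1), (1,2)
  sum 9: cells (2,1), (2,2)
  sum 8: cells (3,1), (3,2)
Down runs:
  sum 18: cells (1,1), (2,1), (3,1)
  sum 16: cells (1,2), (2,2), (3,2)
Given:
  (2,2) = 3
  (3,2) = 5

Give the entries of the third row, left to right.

17 in 2 cells must be {8,9}.
(1,2) = 16 − 8 = 8 completes the 16 down.
(2,1) = 9 − 3 = 6 completes the 9 across.
(3,1) = 8 − 5 = 3 completes the 8 across.
(1,1) = 17 − 8 = 9 completes the 17 across.

3 5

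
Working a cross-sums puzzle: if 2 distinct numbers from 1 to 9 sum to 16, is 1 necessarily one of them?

No

The only way to make 16 from 2 distinct digits is {7,9}, which does not contain 1.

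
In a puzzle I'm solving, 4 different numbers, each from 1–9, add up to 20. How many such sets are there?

4 distinct digits from 1–9 sum between 10 and 30.

12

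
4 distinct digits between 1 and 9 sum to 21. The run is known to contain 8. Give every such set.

{1,3,8,9}; {1,5,7,8}; {2,4,7,8}; {2,5,6,8}; {3,4,6,8}

4 distinct digits from 1–9 sum between 10 and 30.
Keeping only sets containing 8.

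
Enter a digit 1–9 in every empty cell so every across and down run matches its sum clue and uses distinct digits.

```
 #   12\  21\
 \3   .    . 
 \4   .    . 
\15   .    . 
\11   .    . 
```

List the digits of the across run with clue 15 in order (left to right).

3 in 2 cells must be {1,2}; 4 in 2 cells must be {1,3}.
Only 6 fits R3C1 under both its across sum 15 and down sum 12.
R3C2 = 15 − 6 = 9 completes the 15 across.

6, 9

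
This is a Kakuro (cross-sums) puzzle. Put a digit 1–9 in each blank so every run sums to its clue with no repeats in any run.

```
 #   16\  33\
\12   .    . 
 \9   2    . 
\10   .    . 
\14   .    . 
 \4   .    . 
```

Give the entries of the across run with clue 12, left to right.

3 9

4 in 2 cells must be {1,3}; 16 in 5 cells must be {1,2,3,4,6}.
R2C2 = 9 − 2 = 7 completes the 9 across.
R4C1 = 6: the only remaining digit allowed by both the 14 across and the 16 down.
R4C2 = 14 − 6 = 8 completes the 14 across.
Given what's placed, R5C2 must be 3 to fit the 4 across and 33 down.
R1C2 = 9: the only remaining digit allowed by both the 12 across and the 33 down.
R3C2 = 33 − 27 = 6 completes the 33 down.
R5C1 = 4 − 3 = 1 completes the 4 across.
R1C1 = 12 − 9 = 3 completes the 12 across.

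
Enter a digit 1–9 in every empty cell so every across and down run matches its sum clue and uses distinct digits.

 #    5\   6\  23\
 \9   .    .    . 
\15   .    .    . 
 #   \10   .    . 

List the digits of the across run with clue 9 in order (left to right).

1, 2, 6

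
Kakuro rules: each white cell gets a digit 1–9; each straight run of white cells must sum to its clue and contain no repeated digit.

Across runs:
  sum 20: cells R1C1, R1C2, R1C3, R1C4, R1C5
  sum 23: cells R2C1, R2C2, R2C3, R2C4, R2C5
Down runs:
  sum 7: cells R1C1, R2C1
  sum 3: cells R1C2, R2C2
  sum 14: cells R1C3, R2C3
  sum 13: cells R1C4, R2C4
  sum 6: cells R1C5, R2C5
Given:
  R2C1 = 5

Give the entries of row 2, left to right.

3 in 2 cells must be {1,2}.
R1C1 = 7 − 5 = 2 completes the 7 down.
Given what's placed, R1C2 must be 1 to fit the 20 across and 3 down.
R2C2 = 3 − 1 = 2 completes the 3 down.
Nothing is forced directly, so branch on R1C5, whose candidates are 4 or 5. If R1C5 = 4: then R2C5 would have to be in {1,3,4,6,7,8,9} for the 23 across but in {2} for the 6 down — contradiction. So R1C5 = 5.
R2C5 = 6 − 5 = 1 completes the 6 down.
Nothing is forced directly, so branch on R1C3, whose candidates are 8 or 9. If R1C3 = 9: then R1C4 would have to be in {3} for the 20 across but in {4,5,6,7,8,9} for the 13 down — contradiction. So R1C3 = 8.
R1C4 = 20 − 16 = 4 completes the 20 across.
R2C3 = 14 − 8 = 6 completes the 14 down.
R2C4 = 23 − 14 = 9 completes the 23 across.

5 2 6 9 1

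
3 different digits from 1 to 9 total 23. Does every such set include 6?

Yes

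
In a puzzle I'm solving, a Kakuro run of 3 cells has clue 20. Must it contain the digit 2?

Counterexample: {3,8,9} sums to 20 without using 2.

No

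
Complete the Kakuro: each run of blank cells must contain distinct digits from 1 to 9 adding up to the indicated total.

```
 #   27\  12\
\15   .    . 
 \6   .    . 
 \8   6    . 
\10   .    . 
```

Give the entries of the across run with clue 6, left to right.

5, 1

Only 6 fits R1C2 under both its across sum 15 and down sum 12.
R3C2 = 8 − 6 = 2 completes the 8 across.
R1C1 = 15 − 6 = 9 completes the 15 across.
Given what's placed, R2C2 must be 1 to fit the 6 across and 12 down.
R4C2 = 12 − 9 = 3 completes the 12 down.
R2C1 = 6 − 1 = 5 completes the 6 across.
R4C1 = 10 − 3 = 7 completes the 10 across.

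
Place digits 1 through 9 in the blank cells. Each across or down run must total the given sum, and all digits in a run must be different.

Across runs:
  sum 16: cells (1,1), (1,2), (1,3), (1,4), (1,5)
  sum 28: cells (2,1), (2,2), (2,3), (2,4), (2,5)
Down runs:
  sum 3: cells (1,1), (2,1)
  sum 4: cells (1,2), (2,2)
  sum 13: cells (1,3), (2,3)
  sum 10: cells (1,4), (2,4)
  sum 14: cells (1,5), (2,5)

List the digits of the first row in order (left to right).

16 in 5 cells must be {1,2,3,4,6}; 3 in 2 cells must be {1,2}; 4 in 2 cells must be {1,3}.
Only 6 fits (1,5) under both its across sum 16 and down sum 14.
(2,5) = 14 − 6 = 8 completes the 14 down.
Given what's placed, (1,3) must be 4 to fit the 16 across and 13 down.
(2,3) = 13 − 4 = 9 completes the 13 down.
No cell is forced outright now. (1,2) can only be 1 or 3 (the digits allowed by both its 16 across and its 4 down). If (1,2) = 3: that forces (2,2) = 1, after which (2,1) would have to be in {3,4,6,7} for the 28 across but in {1,2} for the 3 down — contradiction. So (1,2) = 1.
Given what's placed, (1,1) must be 2 to fit the 16 across and 3 down.
(1,4) = 16 − 13 = 3 completes the 16 across.

2, 1, 4, 3, 6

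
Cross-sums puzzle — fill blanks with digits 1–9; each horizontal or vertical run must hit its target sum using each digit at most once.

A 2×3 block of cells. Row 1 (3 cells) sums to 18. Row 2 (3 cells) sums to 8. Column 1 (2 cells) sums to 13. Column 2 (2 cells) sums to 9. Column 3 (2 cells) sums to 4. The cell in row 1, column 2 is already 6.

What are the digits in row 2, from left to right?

4 3 1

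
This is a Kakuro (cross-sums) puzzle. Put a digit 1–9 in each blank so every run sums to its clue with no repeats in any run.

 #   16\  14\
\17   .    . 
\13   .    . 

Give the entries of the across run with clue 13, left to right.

7 6

17 in 2 cells must be {8,9}; 16 in 2 cells must be {7,9}.
The 17 across and the 16 down share only 9, so R1C1 = 9.
R1C2 = 17 − 9 = 8 completes the 17 across.
R2C1 = 16 − 9 = 7 completes the 16 down.
R2C2 = 13 − 7 = 6 completes the 13 across.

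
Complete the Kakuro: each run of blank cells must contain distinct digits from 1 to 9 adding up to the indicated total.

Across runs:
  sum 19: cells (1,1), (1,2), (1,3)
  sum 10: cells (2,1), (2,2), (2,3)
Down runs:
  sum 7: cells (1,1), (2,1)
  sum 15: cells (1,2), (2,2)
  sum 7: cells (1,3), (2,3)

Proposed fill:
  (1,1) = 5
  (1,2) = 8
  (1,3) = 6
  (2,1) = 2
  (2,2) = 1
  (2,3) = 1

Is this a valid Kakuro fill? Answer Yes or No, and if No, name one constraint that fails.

No — the down run (1,2)–(2,2) sums to 9, not 15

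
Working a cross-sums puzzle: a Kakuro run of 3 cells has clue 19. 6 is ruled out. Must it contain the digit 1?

Counterexample: {2,8,9} sums to 19 under that restriction without using 1.

No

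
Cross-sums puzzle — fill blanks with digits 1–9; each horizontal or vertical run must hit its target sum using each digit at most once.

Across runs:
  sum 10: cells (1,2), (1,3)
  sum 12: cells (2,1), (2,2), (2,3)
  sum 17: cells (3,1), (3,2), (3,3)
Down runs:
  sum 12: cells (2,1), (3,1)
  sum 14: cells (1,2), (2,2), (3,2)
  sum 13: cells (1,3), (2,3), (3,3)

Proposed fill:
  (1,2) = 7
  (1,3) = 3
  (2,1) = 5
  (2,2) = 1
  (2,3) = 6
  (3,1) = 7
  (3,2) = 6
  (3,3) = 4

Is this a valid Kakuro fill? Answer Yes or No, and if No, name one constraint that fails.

Yes

Across: 7+3=10; 5+1+6=12; 7+6+4=17. Down: 5+7=12; 7+1+6=14; 3+6+4=13. No digit repeats within any run.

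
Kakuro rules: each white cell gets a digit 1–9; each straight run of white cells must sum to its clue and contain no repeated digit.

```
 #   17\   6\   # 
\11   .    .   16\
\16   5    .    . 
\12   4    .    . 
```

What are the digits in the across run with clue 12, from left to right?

4 1 7

6 in 3 cells must be {1,2,3}; 16 in 2 cells must be {7,9}.
R1C1 = 17 − 9 = 8 completes the 17 down.
R1C2 = 11 − 8 = 3 completes the 11 across.
R2C2 = 2: the only remaining digit allowed by both the 16 across and the 6 down.
R2C3 = 16 − 7 = 9 completes the 16 across.
R3C2 = 6 − 5 = 1 completes the 6 down.
R3C3 = 12 − 5 = 7 completes the 12 across.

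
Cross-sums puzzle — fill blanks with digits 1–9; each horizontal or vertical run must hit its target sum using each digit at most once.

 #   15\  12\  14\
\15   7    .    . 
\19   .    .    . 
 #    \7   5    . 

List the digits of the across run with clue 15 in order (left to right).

7, 3, 5

R2C1 = 15 − 7 = 8 completes the 15 down.
R3C3 = 7 − 5 = 2 completes the 7 across.
No cell is forced outright now. R1C2 can only be 3 or 6 (the digits allowed by both its 15 across and its 12 down). If R1C2 = 6: then R1C3 would have to be in {2} for the 15 across but in {3,4,5,7,8,9} for the 14 down — contradiction. So R1C2 = 3.
R1C3 = 15 − 10 = 5 completes the 15 across.
R2C2 = 12 − 8 = 4 completes the 12 down.
R2C3 = 19 − 12 = 7 completes the 19 across.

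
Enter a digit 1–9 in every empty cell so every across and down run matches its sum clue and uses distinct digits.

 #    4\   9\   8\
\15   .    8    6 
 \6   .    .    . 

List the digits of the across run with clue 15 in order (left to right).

6 in 3 cells must be {1,2,3}; 4 in 2 cells must be {1,3}.
R1C1 = 15 − 14 = 1 completes the 15 across.
R2C1 = 4 − 1 = 3 completes the 4 down.
R2C2 = 9 − 8 = 1 completes the 9 down.
R2C3 = 6 − 4 = 2 completes the 6 across.

1 8 6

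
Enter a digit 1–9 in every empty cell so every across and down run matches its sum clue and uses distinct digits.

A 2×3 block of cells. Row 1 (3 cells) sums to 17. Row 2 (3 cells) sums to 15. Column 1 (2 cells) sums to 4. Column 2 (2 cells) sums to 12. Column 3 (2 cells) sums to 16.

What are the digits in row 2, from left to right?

4 in 2 cells must be {1,3}; 16 in 2 cells must be {7,9}.
Nothing is forced directly, so branch on (1,1), whose candidates are 1 or 3. If (1,1) = 3: that forces (1,3) = 9, (2,1) = 1, after which (2,3) would have to be in {5,6,8,9} for the 15 across but in {7} for the 16 down — contradiction. So (1,1) = 1.
(2,1) = 4 − 1 = 3 completes the 4 down.
Given what's placed, (2,3) must be 7 to fit the 15 across and 16 down.
(1,3) = 16 − 7 = 9 completes the 16 down.
(2,2) = 15 − 10 = 5 completes the 15 across.
(1,2) = 17 − 10 = 7 completes the 17 across.

3, 5, 7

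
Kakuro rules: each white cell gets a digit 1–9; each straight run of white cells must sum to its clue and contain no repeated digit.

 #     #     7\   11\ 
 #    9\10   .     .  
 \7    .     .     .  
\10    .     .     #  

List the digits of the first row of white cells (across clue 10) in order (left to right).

1, 9

7 in 3 cells must be {1,2,4}.
Nothing is forced directly, so branch on R2C3, whose candidates are 2 or 4. If R2C3 = 4: that forces R1C3 = 7, after which R1C2 would have to be in {3} for the 10 across but in {1,2,4} for the 7 down — contradiction. So R2C3 = 2.
R1C3 = 11 − 2 = 9 completes the 11 down.
R1C2 = 10 − 9 = 1 completes the 10 across.
R2C2 = 4: the only remaining digit allowed by both the 7 across and the 7 down.
R3C2 = 7 − 5 = 2 completes the 7 down.
R2C1 = 7 − 6 = 1 completes the 7 across.
R3C1 = 10 − 2 = 8 completes the 10 across.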